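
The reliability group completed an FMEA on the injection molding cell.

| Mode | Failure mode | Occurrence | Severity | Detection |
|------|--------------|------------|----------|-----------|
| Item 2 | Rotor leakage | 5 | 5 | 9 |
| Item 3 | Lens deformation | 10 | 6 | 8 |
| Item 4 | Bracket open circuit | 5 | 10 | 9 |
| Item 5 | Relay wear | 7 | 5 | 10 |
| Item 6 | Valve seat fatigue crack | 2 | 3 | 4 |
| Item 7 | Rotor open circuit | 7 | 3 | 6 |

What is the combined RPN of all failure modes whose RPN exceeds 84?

RPN = Severity × Occurrence × Detection:
  Item 2: 5 × 5 × 9 = 225
  Item 3: 6 × 10 × 8 = 480
  Item 4: 10 × 5 × 9 = 450
  Item 5: 5 × 7 × 10 = 350
  Item 6: 3 × 2 × 4 = 24
  Item 7: 3 × 7 × 6 = 126
RPN > 84: Item 2 (225), Item 3 (480), Item 4 (450), Item 5 (350), Item 7 (126).
Sum: 225 + 480 + 450 + 350 + 126 = 1631.

1631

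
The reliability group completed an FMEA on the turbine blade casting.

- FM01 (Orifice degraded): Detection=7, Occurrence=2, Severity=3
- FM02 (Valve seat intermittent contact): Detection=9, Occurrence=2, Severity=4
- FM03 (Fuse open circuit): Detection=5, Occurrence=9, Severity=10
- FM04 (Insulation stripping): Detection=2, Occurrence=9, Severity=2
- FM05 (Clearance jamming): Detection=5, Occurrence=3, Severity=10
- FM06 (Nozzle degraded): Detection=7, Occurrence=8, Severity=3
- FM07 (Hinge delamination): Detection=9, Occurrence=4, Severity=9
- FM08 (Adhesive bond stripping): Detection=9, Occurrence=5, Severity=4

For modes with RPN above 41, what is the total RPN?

1386

RPN = Severity × Occurrence × Detection:
  FM01: 3 × 2 × 7 = 42
  FM02: 4 × 2 × 9 = 72
  FM03: 10 × 9 × 5 = 450
  FM04: 2 × 9 × 2 = 36
  FM05: 10 × 3 × 5 = 150
  FM06: 3 × 8 × 7 = 168
  FM07: 9 × 4 × 9 = 324
  FM08: 4 × 5 × 9 = 180
RPN > 41: FM01 (42), FM02 (72), FM03 (450), FM05 (150), FM06 (168), FM07 (324), FM08 (180).
Sum: 42 + 72 + 450 + 150 + 168 + 324 + 180 = 1386.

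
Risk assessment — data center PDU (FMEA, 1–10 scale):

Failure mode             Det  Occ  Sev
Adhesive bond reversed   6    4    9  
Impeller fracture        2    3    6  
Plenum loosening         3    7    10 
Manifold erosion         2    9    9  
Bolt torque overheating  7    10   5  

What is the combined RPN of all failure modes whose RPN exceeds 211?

566

RPN = Severity × Occurrence × Detection:
  Adhesive bond reversed: 9 × 4 × 6 = 216
  Impeller fracture: 6 × 3 × 2 = 36
  Plenum loosening: 10 × 7 × 3 = 210
  Manifold erosion: 9 × 9 × 2 = 162
  Bolt torque overheating: 5 × 10 × 7 = 350
RPN > 211: Adhesive bond reversed (216), Bolt torque overheating (350).
Sum: 216 + 350 = 566.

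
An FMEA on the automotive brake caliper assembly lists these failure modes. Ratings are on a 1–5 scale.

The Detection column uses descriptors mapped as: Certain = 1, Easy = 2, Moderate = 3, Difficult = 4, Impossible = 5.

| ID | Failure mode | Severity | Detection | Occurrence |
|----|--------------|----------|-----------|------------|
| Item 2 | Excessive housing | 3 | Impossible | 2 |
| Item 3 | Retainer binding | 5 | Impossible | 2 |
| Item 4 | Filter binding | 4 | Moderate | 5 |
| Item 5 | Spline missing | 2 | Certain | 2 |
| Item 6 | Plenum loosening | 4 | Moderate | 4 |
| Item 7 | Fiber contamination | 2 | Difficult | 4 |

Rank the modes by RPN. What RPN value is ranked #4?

RPN = Severity × Occurrence × Detection:
  Item 2: 3 × 2 × 5 = 30
  Item 3: 5 × 2 × 5 = 50
  Item 4: 4 × 5 × 3 = 60
  Item 5: 2 × 2 × 1 = 4
  Item 6: 4 × 4 × 3 = 48
  Item 7: 2 × 4 × 4 = 32
Sorted descending: 60, 50, 48, 32, 30, 4.
The fourth-highest RPN is 32 (Item 7).

32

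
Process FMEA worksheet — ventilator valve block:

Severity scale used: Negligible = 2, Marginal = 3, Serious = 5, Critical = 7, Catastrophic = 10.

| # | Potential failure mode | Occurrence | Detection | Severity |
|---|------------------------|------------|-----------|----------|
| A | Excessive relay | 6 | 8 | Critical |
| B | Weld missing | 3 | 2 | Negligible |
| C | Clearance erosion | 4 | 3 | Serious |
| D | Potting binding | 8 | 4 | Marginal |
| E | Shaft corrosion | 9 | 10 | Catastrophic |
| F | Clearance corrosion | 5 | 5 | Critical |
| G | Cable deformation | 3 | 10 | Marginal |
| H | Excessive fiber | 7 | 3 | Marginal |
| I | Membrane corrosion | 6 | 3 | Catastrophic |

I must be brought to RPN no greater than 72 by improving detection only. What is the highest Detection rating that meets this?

1

I: S=10, O=6, D=3 → current RPN = 180.
Fixed product = 60. Need 60 × D ≤ 72, so D ≤ 72/60 = 1.20.
Maximum integer Detection rating = 1 (gives RPN 60; D=2 would give 120 > 72).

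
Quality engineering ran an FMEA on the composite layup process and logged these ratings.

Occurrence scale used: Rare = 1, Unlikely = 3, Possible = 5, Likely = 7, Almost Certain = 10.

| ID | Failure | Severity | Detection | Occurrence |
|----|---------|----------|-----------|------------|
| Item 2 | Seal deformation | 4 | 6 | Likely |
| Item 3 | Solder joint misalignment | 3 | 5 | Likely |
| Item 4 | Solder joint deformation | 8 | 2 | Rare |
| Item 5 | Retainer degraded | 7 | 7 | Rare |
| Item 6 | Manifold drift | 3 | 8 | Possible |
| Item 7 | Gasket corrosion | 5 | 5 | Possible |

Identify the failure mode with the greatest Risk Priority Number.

Item 2

RPN = Severity × Occurrence × Detection:
  Item 2: 4 × 7 × 6 = 168
  Item 3: 3 × 7 × 5 = 105
  Item 4: 8 × 1 × 2 = 16
  Item 5: 7 × 1 × 7 = 49
  Item 6: 3 × 5 × 8 = 120
  Item 7: 5 × 5 × 5 = 125
Highest RPN is 168 → Item 2.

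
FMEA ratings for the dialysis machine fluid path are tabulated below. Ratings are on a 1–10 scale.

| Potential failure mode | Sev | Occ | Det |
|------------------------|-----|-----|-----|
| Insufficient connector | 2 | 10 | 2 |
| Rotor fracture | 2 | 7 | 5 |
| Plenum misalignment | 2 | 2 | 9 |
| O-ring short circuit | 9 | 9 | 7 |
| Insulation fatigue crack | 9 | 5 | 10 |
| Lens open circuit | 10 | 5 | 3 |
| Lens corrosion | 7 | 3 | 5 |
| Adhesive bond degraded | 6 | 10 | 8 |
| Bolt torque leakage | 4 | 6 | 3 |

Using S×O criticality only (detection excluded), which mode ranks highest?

Criticality = Severity × Occurrence:
  Insufficient connector: 2 × 10 = 20
  Rotor fracture: 2 × 7 = 14
  Plenum misalignment: 2 × 2 = 4
  O-ring short circuit: 9 × 9 = 81
  Insulation fatigue crack: 9 × 5 = 45
  Lens open circuit: 10 × 5 = 50
  Lens corrosion: 7 × 3 = 21
  Adhesive bond degraded: 6 × 10 = 60
  Bolt torque leakage: 4 × 6 = 24
Highest criticality is 81 → O-ring short circuit.

O-ring short circuit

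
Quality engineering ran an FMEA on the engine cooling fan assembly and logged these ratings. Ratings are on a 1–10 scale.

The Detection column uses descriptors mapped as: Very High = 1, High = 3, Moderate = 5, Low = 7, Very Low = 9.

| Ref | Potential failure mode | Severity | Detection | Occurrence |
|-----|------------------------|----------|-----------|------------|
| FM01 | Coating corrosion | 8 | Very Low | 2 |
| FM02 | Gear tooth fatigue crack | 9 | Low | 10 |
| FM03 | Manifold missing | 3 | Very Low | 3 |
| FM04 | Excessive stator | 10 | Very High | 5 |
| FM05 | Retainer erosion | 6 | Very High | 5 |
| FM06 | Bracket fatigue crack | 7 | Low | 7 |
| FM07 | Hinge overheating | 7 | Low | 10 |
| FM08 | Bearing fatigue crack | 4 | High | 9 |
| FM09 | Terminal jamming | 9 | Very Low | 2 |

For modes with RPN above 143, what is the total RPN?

RPN = Severity × Occurrence × Detection:
  FM01: 8 × 2 × 9 = 144
  FM02: 9 × 10 × 7 = 630
  FM03: 3 × 3 × 9 = 81
  FM04: 10 × 5 × 1 = 50
  FM05: 6 × 5 × 1 = 30
  FM06: 7 × 7 × 7 = 343
  FM07: 7 × 10 × 7 = 490
  FM08: 4 × 9 × 3 = 108
  FM09: 9 × 2 × 9 = 162
RPN > 143: FM01 (144), FM02 (630), FM06 (343), FM07 (490), FM09 (162).
Sum: 144 + 630 + 343 + 490 + 162 = 1769.

1769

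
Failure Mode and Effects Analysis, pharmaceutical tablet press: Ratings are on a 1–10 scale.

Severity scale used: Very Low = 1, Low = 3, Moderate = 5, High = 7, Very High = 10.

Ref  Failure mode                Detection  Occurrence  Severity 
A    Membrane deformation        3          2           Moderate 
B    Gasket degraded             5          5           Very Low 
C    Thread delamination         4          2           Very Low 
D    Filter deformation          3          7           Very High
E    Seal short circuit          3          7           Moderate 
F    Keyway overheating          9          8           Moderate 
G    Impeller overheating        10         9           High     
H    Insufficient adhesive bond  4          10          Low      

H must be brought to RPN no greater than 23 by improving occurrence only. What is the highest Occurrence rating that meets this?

1

H: S=3, O=10, D=4 → current RPN = 120.
Fixed product = 12. Need 12 × O ≤ 23, so O ≤ 23/12 = 1.92.
Maximum integer Occurrence rating = 1 (gives RPN 12; O=2 would give 24 > 23).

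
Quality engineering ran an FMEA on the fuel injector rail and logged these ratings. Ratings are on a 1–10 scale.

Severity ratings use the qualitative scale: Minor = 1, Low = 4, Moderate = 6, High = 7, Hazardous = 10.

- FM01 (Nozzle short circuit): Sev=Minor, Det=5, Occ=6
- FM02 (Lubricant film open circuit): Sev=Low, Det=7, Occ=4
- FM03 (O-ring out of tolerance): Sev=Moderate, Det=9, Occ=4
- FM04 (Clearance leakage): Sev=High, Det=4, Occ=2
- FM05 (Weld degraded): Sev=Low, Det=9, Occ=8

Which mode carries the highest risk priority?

RPN = Severity × Occurrence × Detection:
  FM01: 1 × 6 × 5 = 30
  FM02: 4 × 4 × 7 = 112
  FM03: 6 × 4 × 9 = 216
  FM04: 7 × 2 × 4 = 56
  FM05: 4 × 8 × 9 = 288
Highest RPN is 288 → FM05.

FM05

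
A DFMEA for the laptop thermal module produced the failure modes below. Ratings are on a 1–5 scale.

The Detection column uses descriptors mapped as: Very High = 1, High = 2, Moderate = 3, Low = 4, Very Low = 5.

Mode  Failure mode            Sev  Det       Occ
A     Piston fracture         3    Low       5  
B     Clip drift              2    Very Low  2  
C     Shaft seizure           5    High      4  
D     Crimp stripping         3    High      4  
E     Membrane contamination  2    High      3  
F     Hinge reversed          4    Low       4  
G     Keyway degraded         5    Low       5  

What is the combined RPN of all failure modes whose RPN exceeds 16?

RPN = Severity × Occurrence × Detection:
  A: 3 × 5 × 4 = 60
  B: 2 × 2 × 5 = 20
  C: 5 × 4 × 2 = 40
  D: 3 × 4 × 2 = 24
  E: 2 × 3 × 2 = 12
  F: 4 × 4 × 4 = 64
  G: 5 × 5 × 4 = 100
RPN > 16: A (60), B (20), C (40), D (24), F (64), G (100).
Sum: 60 + 20 + 40 + 24 + 64 + 100 = 308.

308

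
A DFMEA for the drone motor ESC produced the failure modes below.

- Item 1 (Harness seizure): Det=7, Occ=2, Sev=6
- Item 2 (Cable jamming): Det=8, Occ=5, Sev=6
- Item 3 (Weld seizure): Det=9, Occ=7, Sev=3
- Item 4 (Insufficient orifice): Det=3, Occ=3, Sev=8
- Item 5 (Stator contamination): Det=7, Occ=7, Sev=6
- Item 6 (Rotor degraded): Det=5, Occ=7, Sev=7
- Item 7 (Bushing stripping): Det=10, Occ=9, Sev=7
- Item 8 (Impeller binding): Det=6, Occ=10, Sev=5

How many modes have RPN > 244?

4

RPN = Severity × Occurrence × Detection:
  Item 1: 6 × 2 × 7 = 84
  Item 2: 6 × 5 × 8 = 240
  Item 3: 3 × 7 × 9 = 189
  Item 4: 8 × 3 × 3 = 72
  Item 5: 6 × 7 × 7 = 294
  Item 6: 7 × 7 × 5 = 245
  Item 7: 7 × 9 × 10 = 630
  Item 8: 5 × 10 × 6 = 300
Modes with RPN > 244: Item 5 (294), Item 6 (245), Item 7 (630), Item 8 (300) → 4.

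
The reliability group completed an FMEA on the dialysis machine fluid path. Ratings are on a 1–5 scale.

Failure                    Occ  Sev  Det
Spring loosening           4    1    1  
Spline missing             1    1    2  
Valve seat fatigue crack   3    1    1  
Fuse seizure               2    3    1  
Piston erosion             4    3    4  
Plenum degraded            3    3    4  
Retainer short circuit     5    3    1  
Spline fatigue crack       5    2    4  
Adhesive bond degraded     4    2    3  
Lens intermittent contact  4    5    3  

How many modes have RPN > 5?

RPN = Severity × Occurrence × Detection:
  Spring loosening: 1 × 4 × 1 = 4
  Spline missing: 1 × 1 × 2 = 2
  Valve seat fatigue crack: 1 × 3 × 1 = 3
  Fuse seizure: 3 × 2 × 1 = 6
  Piston erosion: 3 × 4 × 4 = 48
  Plenum degraded: 3 × 3 × 4 = 36
  Retainer short circuit: 3 × 5 × 1 = 15
  Spline fatigue crack: 2 × 5 × 4 = 40
  Adhesive bond degraded: 2 × 4 × 3 = 24
  Lens intermittent contact: 5 × 4 × 3 = 60
Modes with RPN > 5: Fuse seizure (6), Piston erosion (48), Plenum degraded (36), Retainer short circuit (15), Spline fatigue crack (40), Adhesive bond degraded (24), Lens intermittent contact (60) → 7.

7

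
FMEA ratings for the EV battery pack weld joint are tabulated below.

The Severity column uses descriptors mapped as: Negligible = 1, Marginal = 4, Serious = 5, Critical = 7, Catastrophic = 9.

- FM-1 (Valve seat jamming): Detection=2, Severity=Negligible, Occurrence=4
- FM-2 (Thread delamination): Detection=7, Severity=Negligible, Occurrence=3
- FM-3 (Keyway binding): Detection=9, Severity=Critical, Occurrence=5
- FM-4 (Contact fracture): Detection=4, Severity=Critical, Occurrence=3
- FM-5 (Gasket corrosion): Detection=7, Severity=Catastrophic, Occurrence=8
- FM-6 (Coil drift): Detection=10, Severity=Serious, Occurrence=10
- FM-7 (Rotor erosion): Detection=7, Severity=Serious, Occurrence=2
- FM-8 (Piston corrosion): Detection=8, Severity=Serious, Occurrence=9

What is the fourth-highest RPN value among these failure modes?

RPN = Severity × Occurrence × Detection:
  FM-1: 1 × 4 × 2 = 8
  FM-2: 1 × 3 × 7 = 21
  FM-3: 7 × 5 × 9 = 315
  FM-4: 7 × 3 × 4 = 84
  FM-5: 9 × 8 × 7 = 504
  FM-6: 5 × 10 × 10 = 500
  FM-7: 5 × 2 × 7 = 70
  FM-8: 5 × 9 × 8 = 360
Sorted descending: 504, 500, 360, 315, 84, 70, 21, 8.
The fourth-highest RPN is 315 (FM-3).

315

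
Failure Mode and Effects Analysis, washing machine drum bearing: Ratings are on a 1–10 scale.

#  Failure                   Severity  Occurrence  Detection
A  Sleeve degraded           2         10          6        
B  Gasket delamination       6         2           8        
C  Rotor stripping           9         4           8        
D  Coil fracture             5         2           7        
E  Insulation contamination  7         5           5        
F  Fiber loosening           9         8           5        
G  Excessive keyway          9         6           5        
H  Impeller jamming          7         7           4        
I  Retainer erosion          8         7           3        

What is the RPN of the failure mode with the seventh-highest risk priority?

RPN = Severity × Occurrence × Detection:
  A: 2 × 10 × 6 = 120
  B: 6 × 2 × 8 = 96
  C: 9 × 4 × 8 = 288
  D: 5 × 2 × 7 = 70
  E: 7 × 5 × 5 = 175
  F: 9 × 8 × 5 = 360
  G: 9 × 6 × 5 = 270
  H: 7 × 7 × 4 = 196
  I: 8 × 7 × 3 = 168
Sorted descending: 360, 288, 270, 196, 175, 168, 120, 96, 70.
The seventh-highest RPN is 120 (A).

120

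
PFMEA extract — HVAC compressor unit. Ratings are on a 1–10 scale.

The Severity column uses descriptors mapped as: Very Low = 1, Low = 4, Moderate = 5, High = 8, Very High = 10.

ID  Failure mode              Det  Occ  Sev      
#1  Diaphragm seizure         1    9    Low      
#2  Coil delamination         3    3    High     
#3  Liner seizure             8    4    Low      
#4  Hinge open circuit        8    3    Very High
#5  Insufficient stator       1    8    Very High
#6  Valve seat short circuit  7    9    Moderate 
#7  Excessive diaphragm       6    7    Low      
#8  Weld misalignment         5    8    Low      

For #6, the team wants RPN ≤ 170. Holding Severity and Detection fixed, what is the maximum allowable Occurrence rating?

#6: S=5, O=9, D=7 → current RPN = 315.
Fixed product = 35. Need 35 × O ≤ 170, so O ≤ 170/35 = 4.86.
Maximum integer Occurrence rating = 4 (gives RPN 140; O=5 would give 175 > 170).

4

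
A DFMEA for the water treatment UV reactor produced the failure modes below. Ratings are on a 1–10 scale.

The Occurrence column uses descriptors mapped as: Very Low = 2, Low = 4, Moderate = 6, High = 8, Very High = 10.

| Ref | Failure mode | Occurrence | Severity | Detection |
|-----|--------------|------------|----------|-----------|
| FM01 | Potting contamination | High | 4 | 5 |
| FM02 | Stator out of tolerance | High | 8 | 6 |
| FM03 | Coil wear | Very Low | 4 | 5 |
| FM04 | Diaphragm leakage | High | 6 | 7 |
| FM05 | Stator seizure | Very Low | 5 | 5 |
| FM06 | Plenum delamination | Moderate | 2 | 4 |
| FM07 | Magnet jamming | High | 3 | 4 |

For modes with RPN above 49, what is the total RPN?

1026

RPN = Severity × Occurrence × Detection:
  FM01: 4 × 8 × 5 = 160
  FM02: 8 × 8 × 6 = 384
  FM03: 4 × 2 × 5 = 40
  FM04: 6 × 8 × 7 = 336
  FM05: 5 × 2 × 5 = 50
  FM06: 2 × 6 × 4 = 48
  FM07: 3 × 8 × 4 = 96
RPN > 49: FM01 (160), FM02 (384), FM04 (336), FM05 (50), FM07 (96).
Sum: 160 + 384 + 336 + 50 + 96 = 1026.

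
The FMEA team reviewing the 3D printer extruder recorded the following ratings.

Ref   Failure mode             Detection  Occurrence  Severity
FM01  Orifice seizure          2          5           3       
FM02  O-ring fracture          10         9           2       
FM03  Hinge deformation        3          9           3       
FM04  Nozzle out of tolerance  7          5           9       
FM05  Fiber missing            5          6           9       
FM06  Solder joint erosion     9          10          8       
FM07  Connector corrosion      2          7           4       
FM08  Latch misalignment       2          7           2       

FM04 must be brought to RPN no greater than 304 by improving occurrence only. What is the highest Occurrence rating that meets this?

4

FM04: S=9, O=5, D=7 → current RPN = 315.
Fixed product = 63. Need 63 × O ≤ 304, so O ≤ 304/63 = 4.83.
Maximum integer Occurrence rating = 4 (gives RPN 252; O=5 would give 315 > 304).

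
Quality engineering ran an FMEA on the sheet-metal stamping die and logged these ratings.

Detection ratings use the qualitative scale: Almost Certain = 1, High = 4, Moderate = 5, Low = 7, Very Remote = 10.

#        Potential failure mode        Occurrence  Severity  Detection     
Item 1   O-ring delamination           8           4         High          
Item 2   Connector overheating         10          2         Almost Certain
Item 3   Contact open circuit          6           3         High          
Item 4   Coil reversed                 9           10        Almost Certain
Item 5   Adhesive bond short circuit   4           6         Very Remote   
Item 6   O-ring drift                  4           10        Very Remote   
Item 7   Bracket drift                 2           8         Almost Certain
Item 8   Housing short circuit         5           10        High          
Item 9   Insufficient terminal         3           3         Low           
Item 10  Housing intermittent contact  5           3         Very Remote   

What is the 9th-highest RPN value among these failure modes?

20

RPN = Severity × Occurrence × Detection:
  Item 1: 4 × 8 × 4 = 128
  Item 2: 2 × 10 × 1 = 20
  Item 3: 3 × 6 × 4 = 72
  Item 4: 10 × 9 × 1 = 90
  Item 5: 6 × 4 × 10 = 240
  Item 6: 10 × 4 × 10 = 400
  Item 7: 8 × 2 × 1 = 16
  Item 8: 10 × 5 × 4 = 200
  Item 9: 3 × 3 × 7 = 63
  Item 10: 3 × 5 × 10 = 150
Sorted descending: 400, 240, 200, 150, 128, 90, 72, 63, 20, 16.
The 9th-highest RPN is 20 (Item 2).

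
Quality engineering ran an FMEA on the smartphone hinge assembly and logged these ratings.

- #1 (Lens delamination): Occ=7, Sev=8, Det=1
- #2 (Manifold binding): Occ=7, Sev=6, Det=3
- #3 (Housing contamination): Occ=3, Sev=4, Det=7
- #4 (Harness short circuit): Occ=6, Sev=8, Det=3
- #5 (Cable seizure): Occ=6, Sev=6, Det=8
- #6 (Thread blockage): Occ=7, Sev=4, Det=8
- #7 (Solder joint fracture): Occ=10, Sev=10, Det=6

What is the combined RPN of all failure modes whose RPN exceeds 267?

RPN = Severity × Occurrence × Detection:
  #1: 8 × 7 × 1 = 56
  #2: 6 × 7 × 3 = 126
  #3: 4 × 3 × 7 = 84
  #4: 8 × 6 × 3 = 144
  #5: 6 × 6 × 8 = 288
  #6: 4 × 7 × 8 = 224
  #7: 10 × 10 × 6 = 600
RPN > 267: #5 (288), #7 (600).
Sum: 288 + 600 = 888.

888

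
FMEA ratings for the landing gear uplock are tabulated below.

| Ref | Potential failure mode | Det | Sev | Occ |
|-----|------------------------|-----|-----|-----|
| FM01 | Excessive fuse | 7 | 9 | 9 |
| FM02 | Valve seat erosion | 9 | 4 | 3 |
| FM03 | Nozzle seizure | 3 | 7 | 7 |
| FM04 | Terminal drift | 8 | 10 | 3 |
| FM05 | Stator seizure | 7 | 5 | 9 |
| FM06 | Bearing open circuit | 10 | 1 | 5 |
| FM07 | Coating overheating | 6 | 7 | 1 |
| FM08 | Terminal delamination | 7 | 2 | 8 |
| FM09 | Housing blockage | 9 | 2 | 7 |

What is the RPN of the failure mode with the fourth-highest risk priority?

RPN = Severity × Occurrence × Detection:
  FM01: 9 × 9 × 7 = 567
  FM02: 4 × 3 × 9 = 108
  FM03: 7 × 7 × 3 = 147
  FM04: 10 × 3 × 8 = 240
  FM05: 5 × 9 × 7 = 315
  FM06: 1 × 5 × 10 = 50
  FM07: 7 × 1 × 6 = 42
  FM08: 2 × 8 × 7 = 112
  FM09: 2 × 7 × 9 = 126
Sorted descending: 567, 315, 240, 147, 126, 112, 108, 50, 42.
The fourth-highest RPN is 147 (FM03).

147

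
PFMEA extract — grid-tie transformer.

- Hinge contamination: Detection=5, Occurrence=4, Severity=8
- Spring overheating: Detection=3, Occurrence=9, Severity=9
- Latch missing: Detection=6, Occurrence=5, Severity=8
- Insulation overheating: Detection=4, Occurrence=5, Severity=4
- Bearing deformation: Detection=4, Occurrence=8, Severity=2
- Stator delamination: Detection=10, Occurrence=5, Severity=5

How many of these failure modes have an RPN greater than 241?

RPN = Severity × Occurrence × Detection:
  Hinge contamination: 8 × 4 × 5 = 160
  Spring overheating: 9 × 9 × 3 = 243
  Latch missing: 8 × 5 × 6 = 240
  Insulation overheating: 4 × 5 × 4 = 80
  Bearing deformation: 2 × 8 × 4 = 64
  Stator delamination: 5 × 5 × 10 = 250
Modes with RPN > 241: Spring overheating (243), Stator delamination (250) → 2.

2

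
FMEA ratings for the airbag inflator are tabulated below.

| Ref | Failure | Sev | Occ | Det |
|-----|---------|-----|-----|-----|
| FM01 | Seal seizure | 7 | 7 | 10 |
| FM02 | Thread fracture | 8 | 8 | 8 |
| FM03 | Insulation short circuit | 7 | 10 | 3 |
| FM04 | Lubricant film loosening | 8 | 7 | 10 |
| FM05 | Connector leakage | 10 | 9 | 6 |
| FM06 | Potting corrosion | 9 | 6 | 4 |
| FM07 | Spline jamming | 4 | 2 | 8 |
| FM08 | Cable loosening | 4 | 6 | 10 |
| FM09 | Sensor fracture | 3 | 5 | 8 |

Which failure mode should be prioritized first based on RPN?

FM04

RPN = Severity × Occurrence × Detection:
  FM01: 7 × 7 × 10 = 490
  FM02: 8 × 8 × 8 = 512
  FM03: 7 × 10 × 3 = 210
  FM04: 8 × 7 × 10 = 560
  FM05: 10 × 9 × 6 = 540
  FM06: 9 × 6 × 4 = 216
  FM07: 4 × 2 × 8 = 64
  FM08: 4 × 6 × 10 = 240
  FM09: 3 × 5 × 8 = 120
Highest RPN is 560 → FM04.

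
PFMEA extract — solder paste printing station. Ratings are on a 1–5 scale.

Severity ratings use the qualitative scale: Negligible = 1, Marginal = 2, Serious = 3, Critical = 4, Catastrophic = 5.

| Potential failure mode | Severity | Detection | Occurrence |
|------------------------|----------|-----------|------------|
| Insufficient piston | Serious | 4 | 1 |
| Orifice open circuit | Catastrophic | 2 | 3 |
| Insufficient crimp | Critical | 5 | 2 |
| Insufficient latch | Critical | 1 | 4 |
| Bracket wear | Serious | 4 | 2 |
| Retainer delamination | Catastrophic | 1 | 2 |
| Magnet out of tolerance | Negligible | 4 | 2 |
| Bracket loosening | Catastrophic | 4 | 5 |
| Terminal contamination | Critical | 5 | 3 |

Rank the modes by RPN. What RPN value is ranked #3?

40

RPN = Severity × Occurrence × Detection:
  Insufficient piston: 3 × 1 × 4 = 12
  Orifice open circuit: 5 × 3 × 2 = 30
  Insufficient crimp: 4 × 2 × 5 = 40
  Insufficient latch: 4 × 4 × 1 = 16
  Bracket wear: 3 × 2 × 4 = 24
  Retainer delamination: 5 × 2 × 1 = 10
  Magnet out of tolerance: 1 × 2 × 4 = 8
  Bracket loosening: 5 × 5 × 4 = 100
  Terminal contamination: 4 × 3 × 5 = 60
Sorted descending: 100, 60, 40, 30, 24, 16, 12, 10, 8.
The third-highest RPN is 40 (Insufficient crimp).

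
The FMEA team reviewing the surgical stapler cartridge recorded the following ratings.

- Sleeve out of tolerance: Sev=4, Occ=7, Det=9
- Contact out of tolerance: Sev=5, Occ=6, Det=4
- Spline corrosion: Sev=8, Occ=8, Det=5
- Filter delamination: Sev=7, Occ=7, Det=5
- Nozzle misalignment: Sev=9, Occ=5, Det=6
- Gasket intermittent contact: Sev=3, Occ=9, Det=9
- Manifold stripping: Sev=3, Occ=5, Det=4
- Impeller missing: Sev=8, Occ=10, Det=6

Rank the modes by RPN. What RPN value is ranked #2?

RPN = Severity × Occurrence × Detection:
  Sleeve out of tolerance: 4 × 7 × 9 = 252
  Contact out of tolerance: 5 × 6 × 4 = 120
  Spline corrosion: 8 × 8 × 5 = 320
  Filter delamination: 7 × 7 × 5 = 245
  Nozzle misalignment: 9 × 5 × 6 = 270
  Gasket intermittent contact: 3 × 9 × 9 = 243
  Manifold stripping: 3 × 5 × 4 = 60
  Impeller missing: 8 × 10 × 6 = 480
Sorted descending: 480, 320, 270, 252, 245, 243, 120, 60.
The second-highest RPN is 320 (Spline corrosion).

320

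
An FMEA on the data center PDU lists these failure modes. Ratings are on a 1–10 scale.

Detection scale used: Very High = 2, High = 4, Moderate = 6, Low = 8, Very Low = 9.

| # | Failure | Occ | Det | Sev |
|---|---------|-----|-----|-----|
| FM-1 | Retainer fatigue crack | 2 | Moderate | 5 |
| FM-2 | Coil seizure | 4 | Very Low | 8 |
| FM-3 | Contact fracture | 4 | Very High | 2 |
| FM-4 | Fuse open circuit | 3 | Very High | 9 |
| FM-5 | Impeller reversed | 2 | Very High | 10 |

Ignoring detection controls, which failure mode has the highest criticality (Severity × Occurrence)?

FM-2

Criticality = Severity × Occurrence:
  FM-1: 5 × 2 = 10
  FM-2: 8 × 4 = 32
  FM-3: 2 × 4 = 8
  FM-4: 9 × 3 = 27
  FM-5: 10 × 2 = 20
Highest criticality is 32 → FM-2.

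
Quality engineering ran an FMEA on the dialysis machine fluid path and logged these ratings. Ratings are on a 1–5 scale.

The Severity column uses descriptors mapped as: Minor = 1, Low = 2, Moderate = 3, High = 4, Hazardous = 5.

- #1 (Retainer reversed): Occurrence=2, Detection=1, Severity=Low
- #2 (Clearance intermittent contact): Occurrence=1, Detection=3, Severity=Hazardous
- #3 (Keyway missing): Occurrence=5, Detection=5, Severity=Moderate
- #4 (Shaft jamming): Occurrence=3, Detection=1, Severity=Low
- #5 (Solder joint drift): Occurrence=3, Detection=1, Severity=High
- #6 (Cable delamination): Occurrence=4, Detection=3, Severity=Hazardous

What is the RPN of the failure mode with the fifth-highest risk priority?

RPN = Severity × Occurrence × Detection:
  #1: 2 × 2 × 1 = 4
  #2: 5 × 1 × 3 = 15
  #3: 3 × 5 × 5 = 75
  #4: 2 × 3 × 1 = 6
  #5: 4 × 3 × 1 = 12
  #6: 5 × 4 × 3 = 60
Sorted descending: 75, 60, 15, 12, 6, 4.
The fifth-highest RPN is 6 (#4).

6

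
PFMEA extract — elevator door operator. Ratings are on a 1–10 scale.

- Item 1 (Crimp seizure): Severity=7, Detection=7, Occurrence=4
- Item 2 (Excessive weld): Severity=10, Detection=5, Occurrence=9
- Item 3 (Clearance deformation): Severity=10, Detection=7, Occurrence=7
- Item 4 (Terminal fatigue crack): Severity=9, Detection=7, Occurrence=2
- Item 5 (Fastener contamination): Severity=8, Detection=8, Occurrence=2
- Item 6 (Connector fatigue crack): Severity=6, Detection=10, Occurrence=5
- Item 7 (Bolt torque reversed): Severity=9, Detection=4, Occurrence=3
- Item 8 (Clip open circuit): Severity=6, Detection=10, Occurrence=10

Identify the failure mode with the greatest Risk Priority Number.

Item 8

RPN = Severity × Occurrence × Detection:
  Item 1: 7 × 4 × 7 = 196
  Item 2: 10 × 9 × 5 = 450
  Item 3: 10 × 7 × 7 = 490
  Item 4: 9 × 2 × 7 = 126
  Item 5: 8 × 2 × 8 = 128
  Item 6: 6 × 5 × 10 = 300
  Item 7: 9 × 3 × 4 = 108
  Item 8: 6 × 10 × 10 = 600
Highest RPN is 600 → Item 8.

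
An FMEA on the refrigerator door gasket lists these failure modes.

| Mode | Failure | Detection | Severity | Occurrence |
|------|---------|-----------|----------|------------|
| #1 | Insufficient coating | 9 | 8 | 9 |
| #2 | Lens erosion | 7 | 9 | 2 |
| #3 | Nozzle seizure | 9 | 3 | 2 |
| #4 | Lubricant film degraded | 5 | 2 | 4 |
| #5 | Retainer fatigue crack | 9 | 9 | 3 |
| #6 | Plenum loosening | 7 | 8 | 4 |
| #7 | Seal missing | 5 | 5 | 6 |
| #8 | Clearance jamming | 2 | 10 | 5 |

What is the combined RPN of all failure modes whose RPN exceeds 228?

891

RPN = Severity × Occurrence × Detection:
  #1: 8 × 9 × 9 = 648
  #2: 9 × 2 × 7 = 126
  #3: 3 × 2 × 9 = 54
  #4: 2 × 4 × 5 = 40
  #5: 9 × 3 × 9 = 243
  #6: 8 × 4 × 7 = 224
  #7: 5 × 6 × 5 = 150
  #8: 10 × 5 × 2 = 100
RPN > 228: #1 (648), #5 (243).
Sum: 648 + 243 = 891.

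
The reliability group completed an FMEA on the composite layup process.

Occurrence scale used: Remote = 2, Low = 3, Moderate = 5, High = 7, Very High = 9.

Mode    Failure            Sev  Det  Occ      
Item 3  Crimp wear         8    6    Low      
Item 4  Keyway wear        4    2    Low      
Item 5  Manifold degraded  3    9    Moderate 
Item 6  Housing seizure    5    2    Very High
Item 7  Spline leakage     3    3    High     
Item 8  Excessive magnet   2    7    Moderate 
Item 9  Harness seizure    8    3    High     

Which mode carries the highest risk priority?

Item 9

RPN = Severity × Occurrence × Detection:
  Item 3: 8 × 3 × 6 = 144
  Item 4: 4 × 3 × 2 = 24
  Item 5: 3 × 5 × 9 = 135
  Item 6: 5 × 9 × 2 = 90
  Item 7: 3 × 7 × 3 = 63
  Item 8: 2 × 5 × 7 = 70
  Item 9: 8 × 7 × 3 = 168
Highest RPN is 168 → Item 9.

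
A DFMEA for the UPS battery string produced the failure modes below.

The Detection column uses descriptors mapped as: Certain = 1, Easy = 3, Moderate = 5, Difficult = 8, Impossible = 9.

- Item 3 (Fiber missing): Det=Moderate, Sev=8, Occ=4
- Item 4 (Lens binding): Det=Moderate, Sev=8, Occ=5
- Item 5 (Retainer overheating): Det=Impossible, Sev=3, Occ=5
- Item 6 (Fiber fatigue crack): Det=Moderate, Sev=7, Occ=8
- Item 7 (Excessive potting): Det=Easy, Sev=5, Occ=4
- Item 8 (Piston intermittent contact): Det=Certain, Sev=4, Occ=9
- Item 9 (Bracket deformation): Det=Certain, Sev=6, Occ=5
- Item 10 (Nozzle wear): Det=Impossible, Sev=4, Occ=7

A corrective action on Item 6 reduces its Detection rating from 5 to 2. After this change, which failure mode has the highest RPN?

RPN = Severity × Occurrence × Detection:
  Item 3: 8 × 4 × 5 = 160
  Item 4: 8 × 5 × 5 = 200
  Item 5: 3 × 5 × 9 = 135
  Item 6: 7 × 8 × 5 = 280
  Item 7: 5 × 4 × 3 = 60
  Item 8: 4 × 9 × 1 = 36
  Item 9: 6 × 5 × 1 = 30
  Item 10: 4 × 7 × 9 = 252
After action: Item 6 → 7 × 8 × 2 = 112.
Revised RPNs: Item 10=252, Item 4=200, Item 3=160, Item 5=135, Item 6=112, Item 7=60, Item 8=36, Item 9=30.
Highest is now Item 10 (252).

Item 10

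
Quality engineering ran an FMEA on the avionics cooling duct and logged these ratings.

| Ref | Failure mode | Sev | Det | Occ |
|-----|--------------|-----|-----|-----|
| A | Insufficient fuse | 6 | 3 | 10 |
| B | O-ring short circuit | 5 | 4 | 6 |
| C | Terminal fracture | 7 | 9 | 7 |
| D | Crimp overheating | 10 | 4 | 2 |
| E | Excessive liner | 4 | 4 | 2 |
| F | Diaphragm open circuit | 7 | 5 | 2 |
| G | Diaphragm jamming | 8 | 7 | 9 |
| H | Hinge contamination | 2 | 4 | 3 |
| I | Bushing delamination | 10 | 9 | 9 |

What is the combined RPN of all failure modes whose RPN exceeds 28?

RPN = Severity × Occurrence × Detection:
  A: 6 × 10 × 3 = 180
  B: 5 × 6 × 4 = 120
  C: 7 × 7 × 9 = 441
  D: 10 × 2 × 4 = 80
  E: 4 × 2 × 4 = 32
  F: 7 × 2 × 5 = 70
  G: 8 × 9 × 7 = 504
  H: 2 × 3 × 4 = 24
  I: 10 × 9 × 9 = 810
RPN > 28: A (180), B (120), C (441), D (80), E (32), F (70), G (504), I (810).
Sum: 180 + 120 + 441 + 80 + 32 + 70 + 504 + 810 = 2237.

2237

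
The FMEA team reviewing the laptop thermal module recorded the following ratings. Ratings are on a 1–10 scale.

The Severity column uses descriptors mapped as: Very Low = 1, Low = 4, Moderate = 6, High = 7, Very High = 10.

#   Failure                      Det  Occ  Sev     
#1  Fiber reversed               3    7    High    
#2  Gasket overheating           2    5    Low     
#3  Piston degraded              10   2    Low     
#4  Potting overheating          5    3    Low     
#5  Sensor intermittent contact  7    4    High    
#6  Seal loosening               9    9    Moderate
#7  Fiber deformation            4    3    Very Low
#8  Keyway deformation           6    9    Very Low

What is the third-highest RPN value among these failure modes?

RPN = Severity × Occurrence × Detection:
  #1: 7 × 7 × 3 = 147
  #2: 4 × 5 × 2 = 40
  #3: 4 × 2 × 10 = 80
  #4: 4 × 3 × 5 = 60
  #5: 7 × 4 × 7 = 196
  #6: 6 × 9 × 9 = 486
  #7: 1 × 3 × 4 = 12
  #8: 1 × 9 × 6 = 54
Sorted descending: 486, 196, 147, 80, 60, 54, 40, 12.
The third-highest RPN is 147 (#1).

147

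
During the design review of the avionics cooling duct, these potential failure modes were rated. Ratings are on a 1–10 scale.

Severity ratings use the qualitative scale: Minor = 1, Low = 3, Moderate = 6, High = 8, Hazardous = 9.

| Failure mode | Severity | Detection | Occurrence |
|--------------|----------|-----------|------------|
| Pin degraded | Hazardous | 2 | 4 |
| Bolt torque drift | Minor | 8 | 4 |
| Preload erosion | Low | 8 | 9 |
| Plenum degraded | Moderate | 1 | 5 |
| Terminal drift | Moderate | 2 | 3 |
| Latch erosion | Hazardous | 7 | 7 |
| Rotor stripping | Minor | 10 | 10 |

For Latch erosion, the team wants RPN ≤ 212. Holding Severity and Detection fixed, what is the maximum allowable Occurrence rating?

Latch erosion: S=9, O=7, D=7 → current RPN = 441.
Fixed product = 63. Need 63 × O ≤ 212, so O ≤ 212/63 = 3.37.
Maximum integer Occurrence rating = 3 (gives RPN 189; O=4 would give 252 > 212).

3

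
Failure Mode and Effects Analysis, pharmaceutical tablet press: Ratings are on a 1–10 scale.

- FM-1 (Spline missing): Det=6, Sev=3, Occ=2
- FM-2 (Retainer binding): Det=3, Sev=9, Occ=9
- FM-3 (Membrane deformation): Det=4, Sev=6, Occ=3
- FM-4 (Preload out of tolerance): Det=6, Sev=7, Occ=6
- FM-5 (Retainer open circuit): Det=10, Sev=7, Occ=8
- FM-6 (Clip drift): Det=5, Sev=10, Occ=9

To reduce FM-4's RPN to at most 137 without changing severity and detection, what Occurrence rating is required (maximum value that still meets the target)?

FM-4: S=7, O=6, D=6 → current RPN = 252.
Fixed product = 42. Need 42 × O ≤ 137, so O ≤ 137/42 = 3.26.
Maximum integer Occurrence rating = 3 (gives RPN 126; O=4 would give 168 > 137).

3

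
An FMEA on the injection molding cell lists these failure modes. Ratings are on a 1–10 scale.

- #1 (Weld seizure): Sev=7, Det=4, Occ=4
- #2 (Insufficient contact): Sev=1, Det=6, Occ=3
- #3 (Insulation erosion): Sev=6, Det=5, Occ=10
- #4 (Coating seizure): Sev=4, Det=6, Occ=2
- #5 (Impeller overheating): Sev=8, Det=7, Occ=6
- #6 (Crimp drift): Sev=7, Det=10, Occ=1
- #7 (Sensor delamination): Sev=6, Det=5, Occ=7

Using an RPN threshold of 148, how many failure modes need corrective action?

RPN = Severity × Occurrence × Detection:
  #1: 7 × 4 × 4 = 112
  #2: 1 × 3 × 6 = 18
  #3: 6 × 10 × 5 = 300
  #4: 4 × 2 × 6 = 48
  #5: 8 × 6 × 7 = 336
  #6: 7 × 1 × 10 = 70
  #7: 6 × 7 × 5 = 210
Modes with RPN ≥ 148: #3 (300), #5 (336), #7 (210) → 3.

3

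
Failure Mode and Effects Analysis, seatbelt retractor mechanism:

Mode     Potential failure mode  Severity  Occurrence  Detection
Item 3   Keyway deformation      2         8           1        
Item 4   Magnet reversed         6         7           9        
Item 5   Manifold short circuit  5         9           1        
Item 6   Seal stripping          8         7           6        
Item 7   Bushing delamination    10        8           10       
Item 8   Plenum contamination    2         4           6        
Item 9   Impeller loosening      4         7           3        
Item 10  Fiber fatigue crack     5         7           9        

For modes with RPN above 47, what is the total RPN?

RPN = Severity × Occurrence × Detection:
  Item 3: 2 × 8 × 1 = 16
  Item 4: 6 × 7 × 9 = 378
  Item 5: 5 × 9 × 1 = 45
  Item 6: 8 × 7 × 6 = 336
  Item 7: 10 × 8 × 10 = 800
  Item 8: 2 × 4 × 6 = 48
  Item 9: 4 × 7 × 3 = 84
  Item 10: 5 × 7 × 9 = 315
RPN > 47: Item 4 (378), Item 6 (336), Item 7 (800), Item 8 (48), Item 9 (84), Item 10 (315).
Sum: 378 + 336 + 800 + 48 + 84 + 315 = 1961.

1961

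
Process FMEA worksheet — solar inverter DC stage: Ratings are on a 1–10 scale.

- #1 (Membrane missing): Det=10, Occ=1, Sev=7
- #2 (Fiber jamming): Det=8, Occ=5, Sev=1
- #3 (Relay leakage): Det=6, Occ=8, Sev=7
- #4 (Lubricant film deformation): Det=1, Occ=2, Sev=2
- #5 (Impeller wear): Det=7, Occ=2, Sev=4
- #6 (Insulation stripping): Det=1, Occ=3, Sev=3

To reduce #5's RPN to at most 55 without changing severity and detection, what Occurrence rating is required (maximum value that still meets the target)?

#5: S=4, O=2, D=7 → current RPN = 56.
Fixed product = 28. Need 28 × O ≤ 55, so O ≤ 55/28 = 1.96.
Maximum integer Occurrence rating = 1 (gives RPN 28; O=2 would give 56 > 55).

1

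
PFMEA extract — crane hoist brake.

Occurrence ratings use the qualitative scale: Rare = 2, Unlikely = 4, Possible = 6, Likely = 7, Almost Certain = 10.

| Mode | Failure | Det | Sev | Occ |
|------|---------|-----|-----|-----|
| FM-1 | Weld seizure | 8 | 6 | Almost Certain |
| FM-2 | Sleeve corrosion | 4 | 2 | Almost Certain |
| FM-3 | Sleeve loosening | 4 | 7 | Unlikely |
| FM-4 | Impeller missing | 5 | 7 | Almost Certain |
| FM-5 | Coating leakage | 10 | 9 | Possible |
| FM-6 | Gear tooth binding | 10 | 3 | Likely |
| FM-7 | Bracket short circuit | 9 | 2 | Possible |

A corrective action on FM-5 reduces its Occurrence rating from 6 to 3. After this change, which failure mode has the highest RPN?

RPN = Severity × Occurrence × Detection:
  FM-1: 6 × 10 × 8 = 480
  FM-2: 2 × 10 × 4 = 80
  FM-3: 7 × 4 × 4 = 112
  FM-4: 7 × 10 × 5 = 350
  FM-5: 9 × 6 × 10 = 540
  FM-6: 3 × 7 × 10 = 210
  FM-7: 2 × 6 × 9 = 108
After action: FM-5 → 9 × 3 × 10 = 270.
Revised RPNs: FM-1=480, FM-4=350, FM-5=270, FM-6=210, FM-3=112, FM-7=108, FM-2=80.
Highest is now FM-1 (480).

FM-1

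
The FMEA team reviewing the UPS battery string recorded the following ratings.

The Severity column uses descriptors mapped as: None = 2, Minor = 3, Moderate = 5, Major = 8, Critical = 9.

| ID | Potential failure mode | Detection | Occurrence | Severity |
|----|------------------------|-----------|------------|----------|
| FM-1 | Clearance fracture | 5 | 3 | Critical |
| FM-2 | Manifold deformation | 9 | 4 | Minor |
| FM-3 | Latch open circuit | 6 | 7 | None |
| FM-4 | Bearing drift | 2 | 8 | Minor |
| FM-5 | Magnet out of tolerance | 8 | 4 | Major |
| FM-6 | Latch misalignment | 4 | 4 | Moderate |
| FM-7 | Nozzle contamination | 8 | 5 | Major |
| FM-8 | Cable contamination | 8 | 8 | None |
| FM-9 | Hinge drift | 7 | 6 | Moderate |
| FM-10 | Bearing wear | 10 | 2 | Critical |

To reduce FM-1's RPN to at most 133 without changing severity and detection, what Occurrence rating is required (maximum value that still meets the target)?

2

FM-1: S=9, O=3, D=5 → current RPN = 135.
Fixed product = 45. Need 45 × O ≤ 133, so O ≤ 133/45 = 2.96.
Maximum integer Occurrence rating = 2 (gives RPN 90; O=3 would give 135 > 133).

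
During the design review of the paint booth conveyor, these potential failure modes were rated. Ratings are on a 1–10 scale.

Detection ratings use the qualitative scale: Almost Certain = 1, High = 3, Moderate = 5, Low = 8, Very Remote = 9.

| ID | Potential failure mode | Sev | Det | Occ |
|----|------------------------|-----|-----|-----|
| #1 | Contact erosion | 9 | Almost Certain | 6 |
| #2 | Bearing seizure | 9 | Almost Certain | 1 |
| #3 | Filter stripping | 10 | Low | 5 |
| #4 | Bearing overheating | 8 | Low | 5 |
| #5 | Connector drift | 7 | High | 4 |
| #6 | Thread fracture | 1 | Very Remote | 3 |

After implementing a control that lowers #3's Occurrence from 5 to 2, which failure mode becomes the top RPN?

RPN = Severity × Occurrence × Detection:
  #1: 9 × 6 × 1 = 54
  #2: 9 × 1 × 1 = 9
  #3: 10 × 5 × 8 = 400
  #4: 8 × 5 × 8 = 320
  #5: 7 × 4 × 3 = 84
  #6: 1 × 3 × 9 = 27
After action: #3 → 10 × 2 × 8 = 160.
Revised RPNs: #4=320, #3=160, #5=84, #1=54, #6=27, #2=9.
Highest is now #4 (320).

#4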